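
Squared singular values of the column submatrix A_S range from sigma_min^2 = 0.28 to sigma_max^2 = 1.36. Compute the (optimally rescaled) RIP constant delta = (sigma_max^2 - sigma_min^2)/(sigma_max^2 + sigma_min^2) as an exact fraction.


lambda_max - lambda_min = 1.36 - 0.28 = 1.08.
lambda_max + lambda_min = 1.36 + 0.28 = 1.64.
delta = 1.08/1.64 = 108/164 = 27/41.

27/41


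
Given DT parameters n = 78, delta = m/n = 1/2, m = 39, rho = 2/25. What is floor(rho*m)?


m = 1/2*78 = 39.
rho = 2/25.
rho*m = 2/25*39 = 3.12.
k = floor(3.12) = 3.

3


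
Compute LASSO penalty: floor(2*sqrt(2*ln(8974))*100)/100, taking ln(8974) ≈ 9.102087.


ln(8974) ≈ 9.102087.
2*ln(n) ≈ 18.204174.
sqrt(2*ln(n)) ≈ sqrt(18.204174) ≈ 4.266635.
lambda ≈ 2*4.266635 = 8.53327.
floor(lambda*100)/100 = 8.53.

8.53


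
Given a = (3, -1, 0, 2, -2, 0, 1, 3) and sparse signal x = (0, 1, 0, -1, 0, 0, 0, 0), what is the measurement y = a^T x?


Non-zero terms: ['-1*1', '2*-1']
Products: [-1, -2]
y = sum = -3.

-3


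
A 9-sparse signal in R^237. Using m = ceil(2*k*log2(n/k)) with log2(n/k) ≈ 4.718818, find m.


log2(n/k) = log2(237/9) ≈ 4.718818.
2*k*log2(n/k) ≈ 2*9*4.718818 = 84.938724.
m = ceil(84.938724) = 85.

85


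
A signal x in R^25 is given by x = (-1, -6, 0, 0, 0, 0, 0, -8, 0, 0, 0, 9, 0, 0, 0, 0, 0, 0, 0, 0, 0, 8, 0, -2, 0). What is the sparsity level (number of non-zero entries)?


Non-zero positions: [0, 1, 7, 11, 21, 23].
Sparsity = 6.

6


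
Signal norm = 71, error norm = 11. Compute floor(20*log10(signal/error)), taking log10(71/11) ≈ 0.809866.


||x||/||e|| = 71/11.
log10(71/11) ≈ 0.809866.
20*log10(||x||/||e||) ≈ 20*0.809866 = 16.19732.
floor(16.19732) = 16.

16


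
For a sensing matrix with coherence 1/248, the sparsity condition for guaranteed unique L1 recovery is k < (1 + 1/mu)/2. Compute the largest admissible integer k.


1/mu = 248.
1 + 1/mu = 249.
(1 + 1/mu)/2 = 124.5 is not an integer, so k_max = floor(124.5) = 124.

124


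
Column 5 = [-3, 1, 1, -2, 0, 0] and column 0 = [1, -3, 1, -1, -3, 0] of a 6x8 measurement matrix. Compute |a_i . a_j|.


Inner product: -3*1 + 1*-3 + 1*1 + -2*-1 + 0*-3 + 0*0
Products: [-3, -3, 1, 2, 0, 0]
Sum = -3.
|dot| = 3.

3


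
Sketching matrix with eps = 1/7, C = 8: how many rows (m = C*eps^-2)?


1/eps = 7.
(1/eps)^2 = 49.
m = 8*49 = 392.

392


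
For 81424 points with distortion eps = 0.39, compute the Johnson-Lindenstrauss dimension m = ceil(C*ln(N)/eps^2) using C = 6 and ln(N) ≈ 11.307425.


ln(81424) ≈ 11.307425.
eps^2 = 0.39^2 = 0.1521.
C*ln(N)/eps^2 ≈ 6*11.307425/0.1521 ≈ 446.0523.
m = ceil(446.0523) = 447.

447


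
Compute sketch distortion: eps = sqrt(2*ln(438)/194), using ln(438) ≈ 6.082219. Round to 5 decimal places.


ln(438) ≈ 6.082219.
2*ln(N)/m ≈ 2*6.082219/194 ≈ 0.06270329.
eps = sqrt(0.06270329) ≈ 0.2504062 ≈ 0.25041.

0.25041


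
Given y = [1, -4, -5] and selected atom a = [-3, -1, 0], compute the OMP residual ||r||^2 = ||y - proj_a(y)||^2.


a^T a = 10.
a^T y = 1.
coeff = 1/10 = 1/10.
||r||^2 = 419/10.

419/10


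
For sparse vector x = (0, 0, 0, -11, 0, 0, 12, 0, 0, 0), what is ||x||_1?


Non-zero entries: [(3, -11), (6, 12)]
Absolute values: [11, 12]
||x||_1 = sum = 23.

23


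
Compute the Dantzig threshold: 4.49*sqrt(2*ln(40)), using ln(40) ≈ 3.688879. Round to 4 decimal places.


ln(40) ≈ 3.688879.
2*ln(n) ≈ 7.377758.
sqrt(2*ln(n)) ≈ sqrt(7.377758) ≈ 2.716203.
threshold ≈ 4.49*2.716203 = 12.19575147 ≈ 12.1958.

12.1958


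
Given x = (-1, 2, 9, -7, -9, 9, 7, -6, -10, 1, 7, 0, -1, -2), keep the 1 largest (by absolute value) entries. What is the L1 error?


Sorted |x_i| descending: [10, 9, 9, 9, 7, 7, 7, 6, 2, 2, 1, 1, 1, 0]
Keep top 1: [10]
Tail entries: [9, 9, 9, 7, 7, 7, 6, 2, 2, 1, 1, 1, 0]
L1 error = sum of tail = 61.

61


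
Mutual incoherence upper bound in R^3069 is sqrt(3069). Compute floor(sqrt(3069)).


55^2 = 3025 <= 3069 < 3136 = 56^2, so 55 <= sqrt(3069) < 56.
floor(sqrt(3069)) = 55.

55


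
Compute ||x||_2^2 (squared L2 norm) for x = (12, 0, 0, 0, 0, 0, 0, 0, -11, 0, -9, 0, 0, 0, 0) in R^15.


Non-zero entries: [(0, 12), (8, -11), (10, -9)]
Squares: [144, 121, 81]
||x||_2^2 = sum = 346.

346


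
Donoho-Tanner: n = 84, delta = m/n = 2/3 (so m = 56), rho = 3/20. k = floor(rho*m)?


m = 2/3*84 = 56.
rho = 3/20.
rho*m = 3/20*56 = 8.4.
k = floor(8.4) = 8.

8


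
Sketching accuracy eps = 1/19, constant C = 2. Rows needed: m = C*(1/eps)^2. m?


1/eps = 19.
(1/eps)^2 = 361.
m = 2*361 = 722.

722


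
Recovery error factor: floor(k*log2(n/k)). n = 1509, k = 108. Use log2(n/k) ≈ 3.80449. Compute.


log2(n/k) = log2(1509/108) ≈ 3.80449.
k*log2(n/k) ≈ 108*3.80449 = 410.88492.
floor(410.88492) = 410.

410


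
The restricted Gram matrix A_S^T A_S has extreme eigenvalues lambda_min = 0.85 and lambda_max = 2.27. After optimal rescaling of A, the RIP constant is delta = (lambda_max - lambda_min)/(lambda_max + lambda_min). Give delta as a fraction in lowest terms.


lambda_max - lambda_min = 2.27 - 0.85 = 1.42.
lambda_max + lambda_min = 2.27 + 0.85 = 3.12.
delta = 1.42/3.12 = 142/312 = 71/156.

71/156


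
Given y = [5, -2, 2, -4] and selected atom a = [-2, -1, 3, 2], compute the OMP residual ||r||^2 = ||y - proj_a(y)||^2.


a^T a = 18.
a^T y = -10.
coeff = -10/18 = -5/9.
||r||^2 = 391/9.

391/9


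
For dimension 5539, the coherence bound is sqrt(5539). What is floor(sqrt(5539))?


74^2 = 5476 <= 5539 < 5625 = 75^2, so 74 <= sqrt(5539) < 75.
floor(sqrt(5539)) = 74.

74


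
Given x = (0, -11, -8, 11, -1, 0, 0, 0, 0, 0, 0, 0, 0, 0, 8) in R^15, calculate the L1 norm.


Non-zero entries: [(1, -11), (2, -8), (3, 11), (4, -1), (14, 8)]
Absolute values: [11, 8, 11, 1, 8]
||x||_1 = sum = 39.

39


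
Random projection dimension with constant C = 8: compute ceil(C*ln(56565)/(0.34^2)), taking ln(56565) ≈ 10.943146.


ln(56565) ≈ 10.943146.
eps^2 = 0.34^2 = 0.1156.
C*ln(N)/eps^2 ≈ 8*10.943146/0.1156 ≈ 757.3111.
m = ceil(757.3111) = 758.

758


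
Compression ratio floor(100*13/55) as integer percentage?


100*m/n = 100*13/55 ≈ 23.6364.
floor = 23.

23


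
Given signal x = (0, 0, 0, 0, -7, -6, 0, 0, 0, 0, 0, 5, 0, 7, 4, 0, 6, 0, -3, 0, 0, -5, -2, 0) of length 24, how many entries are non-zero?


Non-zero positions: [4, 5, 11, 13, 14, 16, 18, 21, 22].
Sparsity = 9.

9


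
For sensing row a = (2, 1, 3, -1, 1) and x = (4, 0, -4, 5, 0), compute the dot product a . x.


Non-zero terms: ['2*4', '3*-4', '-1*5']
Products: [8, -12, -5]
y = sum = -9.

-9


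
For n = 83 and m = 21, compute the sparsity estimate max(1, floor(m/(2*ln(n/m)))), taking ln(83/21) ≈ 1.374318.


n/m = 83/21.
ln(n/m) ≈ 1.374318.
2*ln(n/m) ≈ 2.748636.
m/(2*ln(n/m)) ≈ 21/2.748636 ≈ 7.6402.
floor = 7.
k_max = max(1, 7) = 7.

7


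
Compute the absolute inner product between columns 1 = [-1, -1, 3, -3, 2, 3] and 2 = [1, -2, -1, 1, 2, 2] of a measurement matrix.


Inner product: -1*1 + -1*-2 + 3*-1 + -3*1 + 2*2 + 3*2
Products: [-1, 2, -3, -3, 4, 6]
Sum = 5.
|dot| = 5.

5


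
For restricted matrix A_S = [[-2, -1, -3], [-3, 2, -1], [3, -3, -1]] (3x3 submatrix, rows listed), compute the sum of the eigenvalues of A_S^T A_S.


Sum of eigenvalues of A_S^T A_S = trace(A_S^T A_S) = sum of squared column norms of A_S.
A_S^T A_S diagonal: [22, 14, 11].
trace = 22 + 14 + 11 = 47.

47


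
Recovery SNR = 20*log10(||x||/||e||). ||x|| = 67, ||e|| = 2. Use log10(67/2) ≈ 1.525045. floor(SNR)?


||x||/||e|| = 67/2.
log10(67/2) ≈ 1.525045.
20*log10(||x||/||e||) ≈ 20*1.525045 = 30.5009.
floor(30.5009) = 30.

30


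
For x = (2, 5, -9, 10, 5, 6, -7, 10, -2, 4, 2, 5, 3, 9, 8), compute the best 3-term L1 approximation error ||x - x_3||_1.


Sorted |x_i| descending: [10, 10, 9, 9, 8, 7, 6, 5, 5, 5, 4, 3, 2, 2, 2]
Keep top 3: [10, 10, 9]
Tail entries: [9, 8, 7, 6, 5, 5, 5, 4, 3, 2, 2, 2]
L1 error = sum of tail = 58.

58


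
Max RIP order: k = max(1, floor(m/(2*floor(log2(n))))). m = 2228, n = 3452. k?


floor(log2(3452)) = 11.
2*11 = 22.
m/(2*floor(log2(n))) = 2228/22 ≈ 101.2727.
floor = 101.
k = max(1, 101) = 101.

101


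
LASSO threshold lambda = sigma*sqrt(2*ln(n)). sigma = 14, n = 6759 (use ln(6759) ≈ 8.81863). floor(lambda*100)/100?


ln(6759) ≈ 8.81863.
2*ln(n) ≈ 17.63726.
sqrt(2*ln(n)) ≈ sqrt(17.63726) ≈ 4.199674.
lambda ≈ 14*4.199674 = 58.795436.
floor(lambda*100)/100 = 58.79.

58.79


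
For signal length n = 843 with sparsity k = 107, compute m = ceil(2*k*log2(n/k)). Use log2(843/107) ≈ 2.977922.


log2(n/k) = log2(843/107) ≈ 2.977922.
2*k*log2(n/k) ≈ 2*107*2.977922 = 637.275308.
m = ceil(637.275308) = 638.

638


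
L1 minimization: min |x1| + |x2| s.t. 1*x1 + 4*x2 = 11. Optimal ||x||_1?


Axis intercepts:
  x1 = 11, x2 = 0: L1 = 11
  x1 = 0, x2 = 11/4: L1 = 11/4
x* = (0, 11/4)
||x*||_1 = 11/4.

11/4


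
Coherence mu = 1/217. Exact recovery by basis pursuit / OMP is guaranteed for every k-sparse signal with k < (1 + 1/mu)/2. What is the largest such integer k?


1/mu = 217.
1 + 1/mu = 218.
(1 + 1/mu)/2 = 109 is an integer and the inequality is strict, so k_max = 109 - 1 = 108.

108


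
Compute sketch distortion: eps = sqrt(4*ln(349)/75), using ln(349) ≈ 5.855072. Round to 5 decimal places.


ln(349) ≈ 5.855072.
4*ln(N)/m ≈ 4*5.855072/75 ≈ 0.31227051.
eps = sqrt(0.31227051) ≈ 0.5588117 ≈ 0.55881.

0.55881


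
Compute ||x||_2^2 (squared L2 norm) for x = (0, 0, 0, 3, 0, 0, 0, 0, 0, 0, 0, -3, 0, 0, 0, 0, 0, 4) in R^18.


Non-zero entries: [(3, 3), (11, -3), (17, 4)]
Squares: [9, 9, 16]
||x||_2^2 = sum = 34.

34


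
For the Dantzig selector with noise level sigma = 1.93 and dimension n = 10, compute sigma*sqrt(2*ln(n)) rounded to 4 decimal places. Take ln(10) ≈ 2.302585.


ln(10) ≈ 2.302585.
2*ln(n) ≈ 4.60517.
sqrt(2*ln(n)) ≈ sqrt(4.60517) ≈ 2.145966.
threshold ≈ 1.93*2.145966 = 4.14171438 ≈ 4.1417.

4.1417


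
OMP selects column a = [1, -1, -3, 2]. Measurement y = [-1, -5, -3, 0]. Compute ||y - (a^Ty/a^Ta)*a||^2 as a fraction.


a^T a = 15.
a^T y = 13.
coeff = 13/15 = 13/15.
||r||^2 = 356/15.

356/15


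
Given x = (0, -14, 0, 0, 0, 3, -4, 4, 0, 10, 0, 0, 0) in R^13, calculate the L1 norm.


Non-zero entries: [(1, -14), (5, 3), (6, -4), (7, 4), (9, 10)]
Absolute values: [14, 3, 4, 4, 10]
||x||_1 = sum = 35.

35


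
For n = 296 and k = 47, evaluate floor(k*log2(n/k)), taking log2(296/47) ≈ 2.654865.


log2(n/k) = log2(296/47) ≈ 2.654865.
k*log2(n/k) ≈ 47*2.654865 = 124.778655.
floor(124.778655) = 124.

124


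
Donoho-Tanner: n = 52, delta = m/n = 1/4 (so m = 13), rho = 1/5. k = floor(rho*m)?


m = 1/4*52 = 13.
rho = 1/5.
rho*m = 1/5*13 = 2.6.
k = floor(2.6) = 2.

2


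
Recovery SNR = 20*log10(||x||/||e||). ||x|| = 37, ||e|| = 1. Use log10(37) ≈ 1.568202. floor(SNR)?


||x||/||e|| = 37/1 = 37.
log10(37) ≈ 1.568202.
20*log10(||x||/||e||) ≈ 20*1.568202 = 31.36404.
floor(31.36404) = 31.

31


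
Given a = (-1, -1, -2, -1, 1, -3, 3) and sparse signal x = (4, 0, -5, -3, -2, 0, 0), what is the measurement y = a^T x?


Non-zero terms: ['-1*4', '-2*-5', '-1*-3', '1*-2']
Products: [-4, 10, 3, -2]
y = sum = 7.

7


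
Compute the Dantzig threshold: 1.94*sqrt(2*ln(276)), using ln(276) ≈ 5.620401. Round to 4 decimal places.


ln(276) ≈ 5.620401.
2*ln(n) ≈ 11.240802.
sqrt(2*ln(n)) ≈ sqrt(11.240802) ≈ 3.352731.
threshold ≈ 1.94*3.352731 = 6.50429814 ≈ 6.5043.

6.5043


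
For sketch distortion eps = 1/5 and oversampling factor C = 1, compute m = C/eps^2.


1/eps = 5.
(1/eps)^2 = 25.
m = 1*25 = 25.

25


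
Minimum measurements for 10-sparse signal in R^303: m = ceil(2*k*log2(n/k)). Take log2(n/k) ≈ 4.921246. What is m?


log2(n/k) = log2(303/10) ≈ 4.921246.
2*k*log2(n/k) ≈ 2*10*4.921246 = 98.42492.
m = ceil(98.42492) = 99.

99


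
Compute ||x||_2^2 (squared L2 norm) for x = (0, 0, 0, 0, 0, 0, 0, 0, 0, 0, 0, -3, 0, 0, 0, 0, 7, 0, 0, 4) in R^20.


Non-zero entries: [(11, -3), (16, 7), (19, 4)]
Squares: [9, 49, 16]
||x||_2^2 = sum = 74.

74


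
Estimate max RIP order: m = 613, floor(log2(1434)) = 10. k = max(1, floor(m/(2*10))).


floor(log2(1434)) = 10.
2*10 = 20.
m/(2*floor(log2(n))) = 613/20 ≈ 30.65.
floor = 30.
k = max(1, 30) = 30.

30


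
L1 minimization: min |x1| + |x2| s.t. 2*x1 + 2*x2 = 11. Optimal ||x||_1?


Axis intercepts:
  x1 = 11/2, x2 = 0: L1 = 11/2
  x1 = 0, x2 = 11/2: L1 = 11/2
x* = (11/2, 0)
||x*||_1 = 11/2.

11/2


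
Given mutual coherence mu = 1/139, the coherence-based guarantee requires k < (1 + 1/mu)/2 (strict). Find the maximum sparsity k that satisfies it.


1/mu = 139.
1 + 1/mu = 140.
(1 + 1/mu)/2 = 70 is an integer and the inequality is strict, so k_max = 70 - 1 = 69.

69


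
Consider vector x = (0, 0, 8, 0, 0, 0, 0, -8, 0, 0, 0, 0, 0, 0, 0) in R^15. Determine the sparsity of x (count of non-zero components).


Non-zero positions: [2, 7].
Sparsity = 2.

2


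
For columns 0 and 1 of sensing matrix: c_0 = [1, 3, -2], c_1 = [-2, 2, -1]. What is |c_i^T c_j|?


Inner product: 1*-2 + 3*2 + -2*-1
Products: [-2, 6, 2]
Sum = 6.
|dot| = 6.

6


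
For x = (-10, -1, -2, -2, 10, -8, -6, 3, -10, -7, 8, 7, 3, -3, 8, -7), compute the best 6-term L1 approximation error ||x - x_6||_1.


Sorted |x_i| descending: [10, 10, 10, 8, 8, 8, 7, 7, 7, 6, 3, 3, 3, 2, 2, 1]
Keep top 6: [10, 10, 10, 8, 8, 8]
Tail entries: [7, 7, 7, 6, 3, 3, 3, 2, 2, 1]
L1 error = sum of tail = 41.

41


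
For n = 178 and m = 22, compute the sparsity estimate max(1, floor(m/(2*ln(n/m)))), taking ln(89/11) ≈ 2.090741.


n/m = 178/22 = 89/11.
ln(n/m) ≈ 2.090741.
2*ln(n/m) ≈ 4.181482.
m/(2*ln(n/m)) ≈ 22/4.181482 ≈ 5.2613.
floor = 5.
k_max = max(1, 5) = 5.

5


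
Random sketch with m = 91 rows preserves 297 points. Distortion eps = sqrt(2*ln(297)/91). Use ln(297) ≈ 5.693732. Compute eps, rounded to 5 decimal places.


ln(297) ≈ 5.693732.
2*ln(N)/m ≈ 2*5.693732/91 ≈ 0.12513697.
eps = sqrt(0.12513697) ≈ 0.353747 ≈ 0.35375.

0.35375


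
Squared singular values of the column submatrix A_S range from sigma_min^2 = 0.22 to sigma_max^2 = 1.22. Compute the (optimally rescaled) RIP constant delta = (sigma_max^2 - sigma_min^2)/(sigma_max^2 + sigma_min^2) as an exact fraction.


lambda_max - lambda_min = 1.22 - 0.22 = 1.00.
lambda_max + lambda_min = 1.22 + 0.22 = 1.44.
delta = 1.00/1.44 = 100/144 = 25/36.

25/36


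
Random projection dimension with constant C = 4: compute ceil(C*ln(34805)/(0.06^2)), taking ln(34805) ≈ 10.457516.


ln(34805) ≈ 10.457516.
eps^2 = 0.06^2 = 0.0036.
C*ln(N)/eps^2 ≈ 4*10.457516/0.0036 ≈ 11619.4622.
m = ceil(11619.4622) = 11620.

11620


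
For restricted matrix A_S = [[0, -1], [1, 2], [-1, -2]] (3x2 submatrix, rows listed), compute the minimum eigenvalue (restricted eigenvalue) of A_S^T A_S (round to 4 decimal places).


A_S^T A_S = [[2, 4], [4, 9]].
trace = 11.
det = 2.
disc = trace^2 - 4*det = 121 - 4*2 = 113.
sqrt(113) ≈ 10.630146.
lam_min = (11 - sqrt(113))/2 ≈ (11 - 10.630146)/2 = 0.184927 ≈ 0.1849.

0.1849


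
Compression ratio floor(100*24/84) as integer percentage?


100*m/n = 100*24/84 ≈ 28.5714.
floor = 28.

28


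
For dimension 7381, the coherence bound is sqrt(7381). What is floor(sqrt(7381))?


85^2 = 7225 <= 7381 < 7396 = 86^2, so 85 <= sqrt(7381) < 86.
floor(sqrt(7381)) = 85.

85


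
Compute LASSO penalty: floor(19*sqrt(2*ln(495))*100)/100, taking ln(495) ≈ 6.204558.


ln(495) ≈ 6.204558.
2*ln(n) ≈ 12.409116.
sqrt(2*ln(n)) ≈ sqrt(12.409116) ≈ 3.522658.
lambda ≈ 19*3.522658 = 66.930502.
floor(lambda*100)/100 = 66.93.

66.93


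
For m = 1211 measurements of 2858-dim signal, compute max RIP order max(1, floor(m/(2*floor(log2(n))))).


floor(log2(2858)) = 11.
2*11 = 22.
m/(2*floor(log2(n))) = 1211/22 ≈ 55.0455.
floor = 55.
k = max(1, 55) = 55.

55


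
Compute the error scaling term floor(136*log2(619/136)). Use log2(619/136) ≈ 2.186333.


log2(n/k) = log2(619/136) ≈ 2.186333.
k*log2(n/k) ≈ 136*2.186333 = 297.341288.
floor(297.341288) = 297.

297


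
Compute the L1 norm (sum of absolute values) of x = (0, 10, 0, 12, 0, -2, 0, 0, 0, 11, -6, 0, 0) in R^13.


Non-zero entries: [(1, 10), (3, 12), (5, -2), (9, 11), (10, -6)]
Absolute values: [10, 12, 2, 11, 6]
||x||_1 = sum = 41.

41


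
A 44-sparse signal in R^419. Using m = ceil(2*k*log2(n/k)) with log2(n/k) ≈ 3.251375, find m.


log2(n/k) = log2(419/44) ≈ 3.251375.
2*k*log2(n/k) ≈ 2*44*3.251375 = 286.121.
m = ceil(286.121) = 287.

287


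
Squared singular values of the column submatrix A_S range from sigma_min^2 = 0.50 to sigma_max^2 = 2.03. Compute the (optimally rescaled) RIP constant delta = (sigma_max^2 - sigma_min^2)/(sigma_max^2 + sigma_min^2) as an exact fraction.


lambda_max - lambda_min = 2.03 - 0.50 = 1.53.
lambda_max + lambda_min = 2.03 + 0.50 = 2.53.
delta = 1.53/2.53 = 153/253.

153/253


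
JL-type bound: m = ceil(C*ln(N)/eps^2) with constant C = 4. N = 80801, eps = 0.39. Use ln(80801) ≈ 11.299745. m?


ln(80801) ≈ 11.299745.
eps^2 = 0.39^2 = 0.1521.
C*ln(N)/eps^2 ≈ 4*11.299745/0.1521 ≈ 297.1662.
m = ceil(297.1662) = 298.

298


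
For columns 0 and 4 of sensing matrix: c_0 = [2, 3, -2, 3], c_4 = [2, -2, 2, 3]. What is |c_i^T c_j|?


Inner product: 2*2 + 3*-2 + -2*2 + 3*3
Products: [4, -6, -4, 9]
Sum = 3.
|dot| = 3.

3


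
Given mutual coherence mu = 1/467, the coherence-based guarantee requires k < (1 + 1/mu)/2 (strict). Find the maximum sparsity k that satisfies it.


1/mu = 467.
1 + 1/mu = 468.
(1 + 1/mu)/2 = 234 is an integer and the inequality is strict, so k_max = 234 - 1 = 233.

233


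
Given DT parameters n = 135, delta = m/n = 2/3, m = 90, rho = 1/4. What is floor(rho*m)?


m = 2/3*135 = 90.
rho = 1/4.
rho*m = 1/4*90 = 22.5.
k = floor(22.5) = 22.

22


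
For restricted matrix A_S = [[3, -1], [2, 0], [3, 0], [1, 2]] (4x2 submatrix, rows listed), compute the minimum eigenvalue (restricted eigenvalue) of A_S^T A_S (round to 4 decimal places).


A_S^T A_S = [[23, -1], [-1, 5]].
trace = 28.
det = 114.
disc = trace^2 - 4*det = 784 - 4*114 = 328.
sqrt(328) ≈ 18.110770.
lam_min = (28 - sqrt(328))/2 ≈ (28 - 18.110770)/2 = 4.944615 ≈ 4.9446.

4.9446


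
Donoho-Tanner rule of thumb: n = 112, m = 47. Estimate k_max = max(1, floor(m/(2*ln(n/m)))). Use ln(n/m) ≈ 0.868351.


n/m = 112/47.
ln(n/m) ≈ 0.868351.
2*ln(n/m) ≈ 1.736702.
m/(2*ln(n/m)) ≈ 47/1.736702 ≈ 27.0628.
floor = 27.
k_max = max(1, 27) = 27.

27


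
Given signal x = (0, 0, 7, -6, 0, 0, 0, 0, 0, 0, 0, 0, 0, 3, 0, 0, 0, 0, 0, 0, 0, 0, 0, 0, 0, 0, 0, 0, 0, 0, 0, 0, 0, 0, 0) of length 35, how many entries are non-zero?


Non-zero positions: [2, 3, 13].
Sparsity = 3.

3


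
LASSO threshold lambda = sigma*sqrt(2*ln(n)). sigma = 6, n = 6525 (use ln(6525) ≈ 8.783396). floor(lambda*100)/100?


ln(6525) ≈ 8.783396.
2*ln(n) ≈ 17.566792.
sqrt(2*ln(n)) ≈ sqrt(17.566792) ≈ 4.191276.
lambda ≈ 6*4.191276 = 25.147656.
floor(lambda*100)/100 = 25.14.

25.14


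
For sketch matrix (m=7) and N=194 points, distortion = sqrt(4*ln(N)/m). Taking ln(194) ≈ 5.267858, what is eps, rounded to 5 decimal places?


ln(194) ≈ 5.267858.
4*ln(N)/m ≈ 4*5.267858/7 ≈ 3.01020457.
eps = sqrt(3.01020457) ≈ 1.7349941 ≈ 1.73499.

1.73499


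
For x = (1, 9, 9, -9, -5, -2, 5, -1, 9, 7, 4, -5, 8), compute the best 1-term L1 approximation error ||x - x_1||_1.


Sorted |x_i| descending: [9, 9, 9, 9, 8, 7, 5, 5, 5, 4, 2, 1, 1]
Keep top 1: [9]
Tail entries: [9, 9, 9, 8, 7, 5, 5, 5, 4, 2, 1, 1]
L1 error = sum of tail = 65.

65


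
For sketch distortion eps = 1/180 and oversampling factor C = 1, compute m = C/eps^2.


1/eps = 180.
(1/eps)^2 = 32400.
m = 1*32400 = 32400.

32400


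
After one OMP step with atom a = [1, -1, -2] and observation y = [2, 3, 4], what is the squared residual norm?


a^T a = 6.
a^T y = -9.
coeff = -9/6 = -3/2.
||r||^2 = 31/2.

31/2


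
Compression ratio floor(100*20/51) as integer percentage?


100*m/n = 100*20/51 ≈ 39.2157.
floor = 39.

39


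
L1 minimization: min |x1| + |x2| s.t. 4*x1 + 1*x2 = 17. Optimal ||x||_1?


Axis intercepts:
  x1 = 17/4, x2 = 0: L1 = 17/4
  x1 = 0, x2 = 17: L1 = 17
x* = (17/4, 0)
||x*||_1 = 17/4.

17/4


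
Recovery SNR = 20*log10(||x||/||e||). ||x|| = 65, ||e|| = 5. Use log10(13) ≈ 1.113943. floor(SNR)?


||x||/||e|| = 65/5 = 13.
log10(13) ≈ 1.113943.
20*log10(||x||/||e||) ≈ 20*1.113943 = 22.27886.
floor(22.27886) = 22.

22


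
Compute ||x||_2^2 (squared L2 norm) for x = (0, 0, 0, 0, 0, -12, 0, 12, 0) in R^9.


Non-zero entries: [(5, -12), (7, 12)]
Squares: [144, 144]
||x||_2^2 = sum = 288.

288


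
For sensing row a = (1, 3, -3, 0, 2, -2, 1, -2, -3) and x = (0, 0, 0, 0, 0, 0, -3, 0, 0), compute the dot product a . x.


Non-zero terms: ['1*-3']
Products: [-3]
y = sum = -3.

-3


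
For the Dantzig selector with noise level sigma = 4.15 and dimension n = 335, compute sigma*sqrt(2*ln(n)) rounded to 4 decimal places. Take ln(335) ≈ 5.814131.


ln(335) ≈ 5.814131.
2*ln(n) ≈ 11.628262.
sqrt(2*ln(n)) ≈ sqrt(11.628262) ≈ 3.410024.
threshold ≈ 4.15*3.410024 = 14.1515996 ≈ 14.1516.

14.1516


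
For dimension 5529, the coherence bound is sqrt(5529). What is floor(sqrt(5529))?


74^2 = 5476 <= 5529 < 5625 = 75^2, so 74 <= sqrt(5529) < 75.
floor(sqrt(5529)) = 74.

74


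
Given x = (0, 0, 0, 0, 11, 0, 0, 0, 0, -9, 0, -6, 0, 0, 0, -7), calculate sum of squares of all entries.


Non-zero entries: [(4, 11), (9, -9), (11, -6), (15, -7)]
Squares: [121, 81, 36, 49]
||x||_2^2 = sum = 287.

287


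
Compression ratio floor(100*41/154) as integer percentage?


100*m/n = 100*41/154 ≈ 26.6234.
floor = 26.

26


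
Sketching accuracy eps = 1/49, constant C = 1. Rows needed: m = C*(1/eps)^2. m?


1/eps = 49.
(1/eps)^2 = 2401.
m = 1*2401 = 2401.

2401


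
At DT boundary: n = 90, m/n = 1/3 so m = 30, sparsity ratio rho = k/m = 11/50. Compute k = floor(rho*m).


m = 1/3*90 = 30.
rho = 11/50.
rho*m = 11/50*30 = 6.6.
k = floor(6.6) = 6.

6


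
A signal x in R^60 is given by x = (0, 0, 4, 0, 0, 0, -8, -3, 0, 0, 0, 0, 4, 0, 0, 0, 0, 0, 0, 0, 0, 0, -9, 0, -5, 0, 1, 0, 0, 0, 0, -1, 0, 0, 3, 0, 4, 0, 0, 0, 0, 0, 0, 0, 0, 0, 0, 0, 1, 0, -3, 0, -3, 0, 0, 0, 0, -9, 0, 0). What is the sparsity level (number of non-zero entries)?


Non-zero positions: [2, 6, 7, 12, 22, 24, 26, 31, 34, 36, 48, 50, 52, 57].
Sparsity = 14.

14


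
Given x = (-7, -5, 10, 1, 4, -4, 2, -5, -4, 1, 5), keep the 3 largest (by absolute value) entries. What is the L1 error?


Sorted |x_i| descending: [10, 7, 5, 5, 5, 4, 4, 4, 2, 1, 1]
Keep top 3: [10, 7, 5]
Tail entries: [5, 5, 4, 4, 4, 2, 1, 1]
L1 error = sum of tail = 26.

26


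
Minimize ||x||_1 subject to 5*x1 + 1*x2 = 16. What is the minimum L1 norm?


Axis intercepts:
  x1 = 16/5, x2 = 0: L1 = 16/5
  x1 = 0, x2 = 16: L1 = 16
x* = (16/5, 0)
||x*||_1 = 16/5.

16/5


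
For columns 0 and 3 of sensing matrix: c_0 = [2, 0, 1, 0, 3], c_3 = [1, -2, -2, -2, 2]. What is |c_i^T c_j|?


Inner product: 2*1 + 0*-2 + 1*-2 + 0*-2 + 3*2
Products: [2, 0, -2, 0, 6]
Sum = 6.
|dot| = 6.

6


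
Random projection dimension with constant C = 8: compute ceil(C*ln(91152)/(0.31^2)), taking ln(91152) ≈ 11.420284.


ln(91152) ≈ 11.420284.
eps^2 = 0.31^2 = 0.0961.
C*ln(N)/eps^2 ≈ 8*11.420284/0.0961 ≈ 950.7.
m = ceil(950.7) = 951.

951


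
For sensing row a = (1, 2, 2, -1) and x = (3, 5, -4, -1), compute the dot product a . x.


Non-zero terms: ['1*3', '2*5', '2*-4', '-1*-1']
Products: [3, 10, -8, 1]
y = sum = 6.

6


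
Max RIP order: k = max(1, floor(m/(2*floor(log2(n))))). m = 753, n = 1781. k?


floor(log2(1781)) = 10.
2*10 = 20.
m/(2*floor(log2(n))) = 753/20 ≈ 37.65.
floor = 37.
k = max(1, 37) = 37.

37


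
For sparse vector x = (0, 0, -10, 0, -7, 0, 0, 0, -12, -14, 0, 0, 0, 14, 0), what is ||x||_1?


Non-zero entries: [(2, -10), (4, -7), (8, -12), (9, -14), (13, 14)]
Absolute values: [10, 7, 12, 14, 14]
||x||_1 = sum = 57.

57


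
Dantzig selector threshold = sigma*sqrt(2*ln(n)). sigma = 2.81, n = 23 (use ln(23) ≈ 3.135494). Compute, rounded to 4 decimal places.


ln(23) ≈ 3.135494.
2*ln(n) ≈ 6.270988.
sqrt(2*ln(n)) ≈ sqrt(6.270988) ≈ 2.504194.
threshold ≈ 2.81*2.504194 = 7.03678514 ≈ 7.0368.

7.0368


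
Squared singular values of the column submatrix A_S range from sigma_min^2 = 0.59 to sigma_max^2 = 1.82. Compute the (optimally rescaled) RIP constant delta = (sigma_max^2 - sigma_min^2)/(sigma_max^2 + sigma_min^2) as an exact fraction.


lambda_max - lambda_min = 1.82 - 0.59 = 1.23.
lambda_max + lambda_min = 1.82 + 0.59 = 2.41.
delta = 1.23/2.41 = 123/241.

123/241


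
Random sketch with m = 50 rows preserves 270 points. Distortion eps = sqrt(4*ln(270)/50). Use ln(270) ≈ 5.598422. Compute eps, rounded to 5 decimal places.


ln(270) ≈ 5.598422.
4*ln(N)/m ≈ 4*5.598422/50 ≈ 0.44787376.
eps = sqrt(0.44787376) ≈ 0.6692337 ≈ 0.66923.

0.66923


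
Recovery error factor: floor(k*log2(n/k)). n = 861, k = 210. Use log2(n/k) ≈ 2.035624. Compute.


log2(n/k) = log2(861/210) ≈ 2.035624.
k*log2(n/k) ≈ 210*2.035624 = 427.48104.
floor(427.48104) = 427.

427


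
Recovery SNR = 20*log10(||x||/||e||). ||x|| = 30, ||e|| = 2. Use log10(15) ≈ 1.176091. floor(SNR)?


||x||/||e|| = 30/2 = 15.
log10(15) ≈ 1.176091.
20*log10(||x||/||e||) ≈ 20*1.176091 = 23.52182.
floor(23.52182) = 23.

23


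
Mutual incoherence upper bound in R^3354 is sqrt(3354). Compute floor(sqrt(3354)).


57^2 = 3249 <= 3354 < 3364 = 58^2, so 57 <= sqrt(3354) < 58.
floor(sqrt(3354)) = 57.

57


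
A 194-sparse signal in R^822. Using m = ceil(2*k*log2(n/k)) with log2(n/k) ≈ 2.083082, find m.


log2(n/k) = log2(822/194) ≈ 2.083082.
2*k*log2(n/k) ≈ 2*194*2.083082 = 808.235816.
m = ceil(808.235816) = 809.

809


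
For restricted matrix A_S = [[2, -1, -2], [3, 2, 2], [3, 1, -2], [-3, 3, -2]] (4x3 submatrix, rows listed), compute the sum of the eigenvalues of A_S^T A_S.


Sum of eigenvalues of A_S^T A_S = trace(A_S^T A_S) = sum of squared column norms of A_S.
A_S^T A_S diagonal: [31, 15, 16].
trace = 31 + 15 + 16 = 62.

62


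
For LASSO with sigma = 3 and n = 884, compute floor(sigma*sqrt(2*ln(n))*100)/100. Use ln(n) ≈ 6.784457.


ln(884) ≈ 6.784457.
2*ln(n) ≈ 13.568914.
sqrt(2*ln(n)) ≈ sqrt(13.568914) ≈ 3.683601.
lambda ≈ 3*3.683601 = 11.050803.
floor(lambda*100)/100 = 11.05.

11.05


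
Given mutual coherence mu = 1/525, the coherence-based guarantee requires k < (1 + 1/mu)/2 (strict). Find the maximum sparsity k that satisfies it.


1/mu = 525.
1 + 1/mu = 526.
(1 + 1/mu)/2 = 263 is an integer and the inequality is strict, so k_max = 263 - 1 = 262.

262


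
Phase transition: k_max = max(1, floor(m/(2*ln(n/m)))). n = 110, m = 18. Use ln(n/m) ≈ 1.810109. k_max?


n/m = 110/18 = 55/9.
ln(n/m) ≈ 1.810109.
2*ln(n/m) ≈ 3.620218.
m/(2*ln(n/m)) ≈ 18/3.620218 ≈ 4.9721.
floor = 4.
k_max = max(1, 4) = 4.

4


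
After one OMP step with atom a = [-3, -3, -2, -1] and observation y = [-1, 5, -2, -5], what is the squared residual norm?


a^T a = 23.
a^T y = -3.
coeff = -3/23 = -3/23.
||r||^2 = 1256/23.

1256/23


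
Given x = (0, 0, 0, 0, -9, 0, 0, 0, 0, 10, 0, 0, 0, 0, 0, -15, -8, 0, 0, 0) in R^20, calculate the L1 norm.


Non-zero entries: [(4, -9), (9, 10), (15, -15), (16, -8)]
Absolute values: [9, 10, 15, 8]
||x||_1 = sum = 42.

42


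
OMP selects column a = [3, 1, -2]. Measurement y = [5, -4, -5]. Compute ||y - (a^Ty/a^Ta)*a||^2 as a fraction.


a^T a = 14.
a^T y = 21.
coeff = 21/14 = 3/2.
||r||^2 = 69/2.

69/2


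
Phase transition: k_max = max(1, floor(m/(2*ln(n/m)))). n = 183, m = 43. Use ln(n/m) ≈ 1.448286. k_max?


n/m = 183/43.
ln(n/m) ≈ 1.448286.
2*ln(n/m) ≈ 2.896572.
m/(2*ln(n/m)) ≈ 43/2.896572 ≈ 14.8451.
floor = 14.
k_max = max(1, 14) = 14.

14


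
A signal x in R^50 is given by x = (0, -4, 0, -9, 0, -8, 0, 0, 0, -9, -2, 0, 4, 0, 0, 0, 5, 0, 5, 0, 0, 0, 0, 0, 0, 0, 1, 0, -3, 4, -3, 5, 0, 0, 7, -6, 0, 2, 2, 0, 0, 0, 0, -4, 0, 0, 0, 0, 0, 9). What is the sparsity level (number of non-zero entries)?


Non-zero positions: [1, 3, 5, 9, 10, 12, 16, 18, 26, 28, 29, 30, 31, 34, 35, 37, 38, 43, 49].
Sparsity = 19.

19


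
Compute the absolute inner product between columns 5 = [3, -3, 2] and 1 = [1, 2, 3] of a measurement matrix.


Inner product: 3*1 + -3*2 + 2*3
Products: [3, -6, 6]
Sum = 3.
|dot| = 3.

3


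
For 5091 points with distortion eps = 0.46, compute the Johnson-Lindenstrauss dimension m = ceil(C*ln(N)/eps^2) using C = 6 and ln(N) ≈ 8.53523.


ln(5091) ≈ 8.53523.
eps^2 = 0.46^2 = 0.2116.
C*ln(N)/eps^2 ≈ 6*8.53523/0.2116 ≈ 242.0198.
m = ceil(242.0198) = 243.

243


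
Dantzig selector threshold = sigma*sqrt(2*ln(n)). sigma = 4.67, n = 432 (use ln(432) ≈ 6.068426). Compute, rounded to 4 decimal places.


ln(432) ≈ 6.068426.
2*ln(n) ≈ 12.136852.
sqrt(2*ln(n)) ≈ sqrt(12.136852) ≈ 3.483799.
threshold ≈ 4.67*3.483799 = 16.26934133 ≈ 16.2693.

16.2693


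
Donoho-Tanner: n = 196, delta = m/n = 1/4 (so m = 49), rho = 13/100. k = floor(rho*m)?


m = 1/4*196 = 49.
rho = 13/100.
rho*m = 13/100*49 = 6.37.
k = floor(6.37) = 6.

6


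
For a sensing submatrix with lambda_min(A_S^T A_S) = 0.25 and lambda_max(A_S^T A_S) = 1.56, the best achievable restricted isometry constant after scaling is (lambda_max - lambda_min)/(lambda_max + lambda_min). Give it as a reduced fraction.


lambda_max - lambda_min = 1.56 - 0.25 = 1.31.
lambda_max + lambda_min = 1.56 + 0.25 = 1.81.
delta = 1.31/1.81 = 131/181.

131/181


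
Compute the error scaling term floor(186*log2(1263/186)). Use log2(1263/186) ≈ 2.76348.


log2(n/k) = log2(1263/186) ≈ 2.76348.
k*log2(n/k) ≈ 186*2.76348 = 514.00728.
floor(514.00728) = 514.

514


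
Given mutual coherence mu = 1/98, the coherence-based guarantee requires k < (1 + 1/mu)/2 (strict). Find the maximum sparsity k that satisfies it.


1/mu = 98.
1 + 1/mu = 99.
(1 + 1/mu)/2 = 49.5 is not an integer, so k_max = floor(49.5) = 49.

49


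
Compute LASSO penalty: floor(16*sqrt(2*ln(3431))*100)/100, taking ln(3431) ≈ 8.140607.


ln(3431) ≈ 8.140607.
2*ln(n) ≈ 16.281214.
sqrt(2*ln(n)) ≈ sqrt(16.281214) ≈ 4.034999.
lambda ≈ 16*4.034999 = 64.559984.
floor(lambda*100)/100 = 64.55.

64.55


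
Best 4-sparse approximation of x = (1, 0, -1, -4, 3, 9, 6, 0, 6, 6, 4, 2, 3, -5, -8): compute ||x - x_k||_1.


Sorted |x_i| descending: [9, 8, 6, 6, 6, 5, 4, 4, 3, 3, 2, 1, 1, 0, 0]
Keep top 4: [9, 8, 6, 6]
Tail entries: [6, 5, 4, 4, 3, 3, 2, 1, 1, 0, 0]
L1 error = sum of tail = 29.

29


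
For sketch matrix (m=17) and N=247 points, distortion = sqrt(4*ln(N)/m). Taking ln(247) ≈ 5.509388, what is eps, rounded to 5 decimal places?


ln(247) ≈ 5.509388.
4*ln(N)/m ≈ 4*5.509388/17 ≈ 1.29632659.
eps = sqrt(1.29632659) ≈ 1.1385634 ≈ 1.13856.

1.13856


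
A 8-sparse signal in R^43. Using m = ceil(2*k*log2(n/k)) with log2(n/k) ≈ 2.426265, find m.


log2(n/k) = log2(43/8) ≈ 2.426265.
2*k*log2(n/k) ≈ 2*8*2.426265 = 38.82024.
m = ceil(38.82024) = 39.

39


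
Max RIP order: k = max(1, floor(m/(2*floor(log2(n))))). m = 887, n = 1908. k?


floor(log2(1908)) = 10.
2*10 = 20.
m/(2*floor(log2(n))) = 887/20 ≈ 44.35.
floor = 44.
k = max(1, 44) = 44.

44


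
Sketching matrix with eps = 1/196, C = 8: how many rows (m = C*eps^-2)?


1/eps = 196.
(1/eps)^2 = 38416.
m = 8*38416 = 307328.

307328


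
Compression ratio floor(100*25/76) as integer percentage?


100*m/n = 100*25/76 ≈ 32.8947.
floor = 32.

32


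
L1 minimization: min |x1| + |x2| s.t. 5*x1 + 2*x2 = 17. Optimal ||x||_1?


Axis intercepts:
  x1 = 17/5, x2 = 0: L1 = 17/5
  x1 = 0, x2 = 17/2: L1 = 17/2
x* = (17/5, 0)
||x*||_1 = 17/5.

17/5


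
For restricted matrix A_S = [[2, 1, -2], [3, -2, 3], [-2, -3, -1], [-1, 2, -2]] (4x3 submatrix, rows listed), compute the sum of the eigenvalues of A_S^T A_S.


Sum of eigenvalues of A_S^T A_S = trace(A_S^T A_S) = sum of squared column norms of A_S.
A_S^T A_S diagonal: [18, 18, 18].
trace = 18 + 18 + 18 = 54.

54


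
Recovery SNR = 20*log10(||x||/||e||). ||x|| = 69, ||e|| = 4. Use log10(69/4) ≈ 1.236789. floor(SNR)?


||x||/||e|| = 69/4.
log10(69/4) ≈ 1.236789.
20*log10(||x||/||e||) ≈ 20*1.236789 = 24.73578.
floor(24.73578) = 24.

24


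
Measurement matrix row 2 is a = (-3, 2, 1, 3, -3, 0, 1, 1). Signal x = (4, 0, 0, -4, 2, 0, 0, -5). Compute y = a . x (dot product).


Non-zero terms: ['-3*4', '3*-4', '-3*2', '1*-5']
Products: [-12, -12, -6, -5]
y = sum = -35.

-35


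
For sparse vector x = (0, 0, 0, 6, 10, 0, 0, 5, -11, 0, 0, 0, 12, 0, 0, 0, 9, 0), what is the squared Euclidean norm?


Non-zero entries: [(3, 6), (4, 10), (7, 5), (8, -11), (12, 12), (16, 9)]
Squares: [36, 100, 25, 121, 144, 81]
||x||_2^2 = sum = 507.

507


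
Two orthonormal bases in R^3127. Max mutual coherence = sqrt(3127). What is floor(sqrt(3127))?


55^2 = 3025 <= 3127 < 3136 = 56^2, so 55 <= sqrt(3127) < 56.
floor(sqrt(3127)) = 55.

55


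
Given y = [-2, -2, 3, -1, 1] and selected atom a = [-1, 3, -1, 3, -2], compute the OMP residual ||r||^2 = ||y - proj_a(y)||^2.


a^T a = 24.
a^T y = -12.
coeff = -12/24 = -1/2.
||r||^2 = 13.

13


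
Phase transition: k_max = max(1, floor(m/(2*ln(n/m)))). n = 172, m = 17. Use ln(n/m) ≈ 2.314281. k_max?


n/m = 172/17.
ln(n/m) ≈ 2.314281.
2*ln(n/m) ≈ 4.628562.
m/(2*ln(n/m)) ≈ 17/4.628562 ≈ 3.6728.
floor = 3.
k_max = max(1, 3) = 3.

3


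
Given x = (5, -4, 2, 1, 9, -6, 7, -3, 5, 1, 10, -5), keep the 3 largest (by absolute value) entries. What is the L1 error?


Sorted |x_i| descending: [10, 9, 7, 6, 5, 5, 5, 4, 3, 2, 1, 1]
Keep top 3: [10, 9, 7]
Tail entries: [6, 5, 5, 5, 4, 3, 2, 1, 1]
L1 error = sum of tail = 32.

32


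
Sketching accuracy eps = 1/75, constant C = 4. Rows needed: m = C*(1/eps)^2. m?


1/eps = 75.
(1/eps)^2 = 5625.
m = 4*5625 = 22500.

22500


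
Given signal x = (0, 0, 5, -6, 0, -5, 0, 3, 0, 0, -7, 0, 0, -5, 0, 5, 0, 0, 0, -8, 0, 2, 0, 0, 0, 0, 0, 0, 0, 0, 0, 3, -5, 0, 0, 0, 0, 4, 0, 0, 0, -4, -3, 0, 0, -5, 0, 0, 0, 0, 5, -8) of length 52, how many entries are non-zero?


Non-zero positions: [2, 3, 5, 7, 10, 13, 15, 19, 21, 31, 32, 37, 41, 42, 45, 50, 51].
Sparsity = 17.

17


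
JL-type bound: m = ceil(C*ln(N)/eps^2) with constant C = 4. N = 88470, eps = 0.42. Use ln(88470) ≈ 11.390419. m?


ln(88470) ≈ 11.390419.
eps^2 = 0.42^2 = 0.1764.
C*ln(N)/eps^2 ≈ 4*11.390419/0.1764 ≈ 258.2861.
m = ceil(258.2861) = 259.

259


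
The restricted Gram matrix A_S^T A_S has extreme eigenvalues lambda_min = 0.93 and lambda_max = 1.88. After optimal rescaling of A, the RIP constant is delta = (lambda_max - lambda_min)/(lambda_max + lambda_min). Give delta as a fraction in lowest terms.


lambda_max - lambda_min = 1.88 - 0.93 = 0.95.
lambda_max + lambda_min = 1.88 + 0.93 = 2.81.
delta = 0.95/2.81 = 95/281.

95/281


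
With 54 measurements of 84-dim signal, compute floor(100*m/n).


100*m/n = 100*54/84 ≈ 64.2857.
floor = 64.

64


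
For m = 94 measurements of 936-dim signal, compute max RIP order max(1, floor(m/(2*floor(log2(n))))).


floor(log2(936)) = 9.
2*9 = 18.
m/(2*floor(log2(n))) = 94/18 ≈ 5.2222.
floor = 5.
k = max(1, 5) = 5.

5


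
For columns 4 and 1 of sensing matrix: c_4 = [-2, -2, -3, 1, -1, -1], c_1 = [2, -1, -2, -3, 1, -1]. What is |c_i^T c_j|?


Inner product: -2*2 + -2*-1 + -3*-2 + 1*-3 + -1*1 + -1*-1
Products: [-4, 2, 6, -3, -1, 1]
Sum = 1.
|dot| = 1.

1


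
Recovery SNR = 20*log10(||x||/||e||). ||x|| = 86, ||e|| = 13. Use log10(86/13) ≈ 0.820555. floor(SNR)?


||x||/||e|| = 86/13.
log10(86/13) ≈ 0.820555.
20*log10(||x||/||e||) ≈ 20*0.820555 = 16.4111.
floor(16.4111) = 16.

16


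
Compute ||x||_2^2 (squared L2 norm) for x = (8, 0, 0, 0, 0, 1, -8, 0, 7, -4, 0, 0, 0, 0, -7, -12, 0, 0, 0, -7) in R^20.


Non-zero entries: [(0, 8), (5, 1), (6, -8), (8, 7), (9, -4), (14, -7), (15, -12), (19, -7)]
Squares: [64, 1, 64, 49, 16, 49, 144, 49]
||x||_2^2 = sum = 436.

436


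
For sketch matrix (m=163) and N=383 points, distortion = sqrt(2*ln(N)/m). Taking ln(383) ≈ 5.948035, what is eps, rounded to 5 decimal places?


ln(383) ≈ 5.948035.
2*ln(N)/m ≈ 2*5.948035/163 ≈ 0.07298202.
eps = sqrt(0.07298202) ≈ 0.2701518 ≈ 0.27015.

0.27015


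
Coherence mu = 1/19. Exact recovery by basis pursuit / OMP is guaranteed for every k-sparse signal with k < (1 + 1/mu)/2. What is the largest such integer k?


1/mu = 19.
1 + 1/mu = 20.
(1 + 1/mu)/2 = 10 is an integer and the inequality is strict, so k_max = 10 - 1 = 9.

9


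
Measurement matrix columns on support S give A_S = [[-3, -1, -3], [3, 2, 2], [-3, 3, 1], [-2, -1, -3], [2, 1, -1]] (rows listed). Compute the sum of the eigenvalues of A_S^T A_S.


Sum of eigenvalues of A_S^T A_S = trace(A_S^T A_S) = sum of squared column norms of A_S.
A_S^T A_S diagonal: [35, 16, 24].
trace = 35 + 16 + 24 = 75.

75


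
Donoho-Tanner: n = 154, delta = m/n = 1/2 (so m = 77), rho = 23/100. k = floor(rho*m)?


m = 1/2*154 = 77.
rho = 23/100.
rho*m = 23/100*77 = 17.71.
k = floor(17.71) = 17.

17


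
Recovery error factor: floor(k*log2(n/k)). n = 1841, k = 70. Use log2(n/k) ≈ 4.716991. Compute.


log2(n/k) = log2(1841/70) ≈ 4.716991.
k*log2(n/k) ≈ 70*4.716991 = 330.18937.
floor(330.18937) = 330.

330


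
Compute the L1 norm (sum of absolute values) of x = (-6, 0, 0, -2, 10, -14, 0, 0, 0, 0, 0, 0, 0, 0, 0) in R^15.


Non-zero entries: [(0, -6), (3, -2), (4, 10), (5, -14)]
Absolute values: [6, 2, 10, 14]
||x||_1 = sum = 32.

32


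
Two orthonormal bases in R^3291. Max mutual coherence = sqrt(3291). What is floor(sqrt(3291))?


57^2 = 3249 <= 3291 < 3364 = 58^2, so 57 <= sqrt(3291) < 58.
floor(sqrt(3291)) = 57.

57


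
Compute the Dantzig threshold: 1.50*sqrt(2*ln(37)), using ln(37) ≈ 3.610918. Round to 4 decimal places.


ln(37) ≈ 3.610918.
2*ln(n) ≈ 7.221836.
sqrt(2*ln(n)) ≈ sqrt(7.221836) ≈ 2.687347.
threshold ≈ 1.50*2.687347 = 4.0310205 ≈ 4.0310.

4.0310


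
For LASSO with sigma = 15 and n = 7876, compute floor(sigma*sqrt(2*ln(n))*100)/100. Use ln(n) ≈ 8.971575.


ln(7876) ≈ 8.971575.
2*ln(n) ≈ 17.94315.
sqrt(2*ln(n)) ≈ sqrt(17.94315) ≈ 4.235936.
lambda ≈ 15*4.235936 = 63.53904.
floor(lambda*100)/100 = 63.53.

63.53


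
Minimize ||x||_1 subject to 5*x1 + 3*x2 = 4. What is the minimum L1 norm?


Axis intercepts:
  x1 = 4/5, x2 = 0: L1 = 4/5
  x1 = 0, x2 = 4/3: L1 = 4/3
x* = (4/5, 0)
||x*||_1 = 4/5.

4/5


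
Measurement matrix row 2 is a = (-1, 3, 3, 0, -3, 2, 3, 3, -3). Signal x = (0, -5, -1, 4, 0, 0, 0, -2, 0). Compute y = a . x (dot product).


Non-zero terms: ['3*-5', '3*-1', '0*4', '3*-2']
Products: [-15, -3, 0, -6]
y = sum = -24.

-24


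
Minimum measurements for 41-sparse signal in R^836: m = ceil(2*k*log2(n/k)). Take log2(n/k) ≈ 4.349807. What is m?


log2(n/k) = log2(836/41) ≈ 4.349807.
2*k*log2(n/k) ≈ 2*41*4.349807 = 356.684174.
m = ceil(356.684174) = 357.

357


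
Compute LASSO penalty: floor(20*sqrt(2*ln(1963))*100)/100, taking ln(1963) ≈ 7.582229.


ln(1963) ≈ 7.582229.
2*ln(n) ≈ 15.164458.
sqrt(2*ln(n)) ≈ sqrt(15.164458) ≈ 3.894157.
lambda ≈ 20*3.894157 = 77.88314.
floor(lambda*100)/100 = 77.88.

77.88


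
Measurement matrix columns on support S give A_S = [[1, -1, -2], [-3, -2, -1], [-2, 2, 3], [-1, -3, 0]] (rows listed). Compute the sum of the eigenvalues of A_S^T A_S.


Sum of eigenvalues of A_S^T A_S = trace(A_S^T A_S) = sum of squared column norms of A_S.
A_S^T A_S diagonal: [15, 18, 14].
trace = 15 + 18 + 14 = 47.

47
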